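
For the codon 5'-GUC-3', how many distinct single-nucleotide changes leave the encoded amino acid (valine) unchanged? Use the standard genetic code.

Position 1: none → 0 synonymous.
Position 2: none → 0 synonymous.
Position 3: GUU, GUA, GUG → 3 synonymous.
Total: 0 + 0 + 3 = 3.

3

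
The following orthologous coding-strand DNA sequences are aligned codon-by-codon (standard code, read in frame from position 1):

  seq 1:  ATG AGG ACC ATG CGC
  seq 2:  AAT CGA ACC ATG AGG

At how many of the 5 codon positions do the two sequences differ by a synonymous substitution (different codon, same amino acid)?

2

Codon 1: ATG Met / AAT Asn — nonsynonymous.
Codon 2: AGG Arg / CGA Arg — synonymous.
Codon 3: ACC Thr / ACC Thr — identical.
Codon 4: ATG Met / ATG Met — identical.
Codon 5: CGC Arg / AGG Arg — synonymous.
Synonymous differences: 2.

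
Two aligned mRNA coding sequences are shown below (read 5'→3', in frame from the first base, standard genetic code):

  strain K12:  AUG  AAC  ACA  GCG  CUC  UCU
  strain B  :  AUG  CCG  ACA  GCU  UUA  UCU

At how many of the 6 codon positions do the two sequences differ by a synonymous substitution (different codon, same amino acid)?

2

Codon 1: AUG Met / AUG Met — identical.
Codon 2: AAC Asn / CCG Pro — nonsynonymous.
Codon 3: ACA Thr / ACA Thr — identical.
Codon 4: GCG Ala / GCU Ala — synonymous.
Codon 5: CUC Leu / UUA Leu — synonymous.
Codon 6: UCU Ser / UCU Ser — identical.
Synonymous differences: 2.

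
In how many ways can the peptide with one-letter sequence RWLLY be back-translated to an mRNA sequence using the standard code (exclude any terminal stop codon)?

Arg: 6 codons.
Trp: 1 codon.
Leu: 6 codons.
Leu: 6 codons.
Tyr: 2 codons.
6 × 1 × 6 × 6 × 2 = 432.

432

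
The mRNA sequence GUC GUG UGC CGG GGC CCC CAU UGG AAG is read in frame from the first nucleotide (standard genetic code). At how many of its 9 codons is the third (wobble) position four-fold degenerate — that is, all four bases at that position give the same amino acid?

5

Codon 1 GUC (Val): third position 4-fold.
Codon 2 GUG (Val): third position 4-fold.
Codon 3 UGC (Cys): third position 2-fold.
Codon 4 CGG (Arg): third position 4-fold.
Codon 5 GGC (Gly): third position 4-fold.
Codon 6 CCC (Pro): third position 4-fold.
Codon 7 CAU (His): third position 2-fold.
Codon 8 UGG (Trp): third position 1-fold.
Codon 9 AAG (Lys): third position 2-fold.
Four-fold degenerate third positions: 5.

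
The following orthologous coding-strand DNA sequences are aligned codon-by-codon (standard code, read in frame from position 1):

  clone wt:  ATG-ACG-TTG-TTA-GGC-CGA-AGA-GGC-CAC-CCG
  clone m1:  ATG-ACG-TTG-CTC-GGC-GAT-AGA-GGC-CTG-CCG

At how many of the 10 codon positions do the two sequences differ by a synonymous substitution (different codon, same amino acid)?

1

Codon 1: ATG Met / ATG Met — identical.
Codon 2: ACG Thr / ACG Thr — identical.
Codon 3: TTG Leu / TTG Leu — identical.
Codon 4: TTA Leu / CTC Leu — synonymous.
Codon 5: GGC Gly / GGC Gly — identical.
Codon 6: CGA Arg / GAT Asp — nonsynonymous.
Codon 7: AGA Arg / AGA Arg — identical.
Codon 8: GGC Gly / GGC Gly — identical.
Codon 9: CAC His / CTG Leu — nonsynonymous.
Codon 10: CCG Pro / CCG Pro — identical.
Synonymous differences: 1.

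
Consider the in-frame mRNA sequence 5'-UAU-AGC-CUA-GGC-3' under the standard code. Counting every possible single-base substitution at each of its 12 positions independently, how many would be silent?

9

Codon 1 (UAU, Tyr): 1 synonymous substitution.
Codon 2 (AGC, Ser): 1 synonymous substitution.
Codon 3 (CUA, Leu): 4 synonymous substitutions.
Codon 4 (GGC, Gly): 3 synonymous substitutions.
Total: 1 + 1 + 4 + 3 = 9.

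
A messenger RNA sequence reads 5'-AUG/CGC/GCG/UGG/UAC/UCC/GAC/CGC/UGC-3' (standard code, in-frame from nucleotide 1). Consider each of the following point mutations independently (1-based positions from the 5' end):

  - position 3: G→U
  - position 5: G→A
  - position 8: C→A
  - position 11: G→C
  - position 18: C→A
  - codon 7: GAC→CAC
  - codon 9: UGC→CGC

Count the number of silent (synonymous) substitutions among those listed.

Codon 1: AUG (Met) → AUU (Ile) — missense.
Codon 2: CGC (Arg) → CAC (His) — missense.
Codon 3: GCG (Ala) → GAG (Glu) — missense.
Codon 4: UGG (Trp) → UCG (Ser) — missense.
Codon 6: UCC (Ser) → UCA (Ser) — synonymous.
Codon 7: GAC (Asp) → CAC (His) — missense.
Codon 9: UGC (Cys) → CGC (Arg) — missense.
Synonymous: 1 of 7.

1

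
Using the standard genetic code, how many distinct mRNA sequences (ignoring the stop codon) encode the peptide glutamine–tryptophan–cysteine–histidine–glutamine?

16

Gln: 2 codons.
Trp: 1 codon.
Cys: 2 codons.
His: 2 codons.
Gln: 2 codons.
2 × 1 × 2 × 2 × 2 = 16.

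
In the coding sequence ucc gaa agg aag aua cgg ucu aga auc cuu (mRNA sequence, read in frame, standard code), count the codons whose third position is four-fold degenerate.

4

Codon 1 UCC (Ser): third position 4-fold.
Codon 2 GAA (Glu): third position 2-fold.
Codon 3 AGG (Arg): third position 2-fold.
Codon 4 AAG (Lys): third position 2-fold.
Codon 5 AUA (Ile): third position 3-fold.
Codon 6 CGG (Arg): third position 4-fold.
Codon 7 UCU (Ser): third position 4-fold.
Codon 8 AGA (Arg): third position 2-fold.
Codon 9 AUC (Ile): third position 3-fold.
Codon 10 CUU (Leu): third position 4-fold.
Four-fold degenerate third positions: 4.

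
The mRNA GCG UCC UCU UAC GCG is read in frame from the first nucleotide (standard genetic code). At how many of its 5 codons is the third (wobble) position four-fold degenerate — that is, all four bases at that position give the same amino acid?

4

Codon 1 GCG (Ala): third position 4-fold.
Codon 2 UCC (Ser): third position 4-fold.
Codon 3 UCU (Ser): third position 4-fold.
Codon 4 UAC (Tyr): third position 2-fold.
Codon 5 GCG (Ala): third position 4-fold.
Four-fold degenerate third positions: 4.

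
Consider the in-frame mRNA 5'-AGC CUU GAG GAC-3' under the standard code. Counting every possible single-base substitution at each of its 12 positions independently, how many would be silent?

Codon 1 (AGC, Ser): 1 synonymous substitution.
Codon 2 (CUU, Leu): 3 synonymous substitutions.
Codon 3 (GAG, Glu): 1 synonymous substitution.
Codon 4 (GAC, Asp): 1 synonymous substitution.
Total: 1 + 3 + 1 + 1 = 6.

6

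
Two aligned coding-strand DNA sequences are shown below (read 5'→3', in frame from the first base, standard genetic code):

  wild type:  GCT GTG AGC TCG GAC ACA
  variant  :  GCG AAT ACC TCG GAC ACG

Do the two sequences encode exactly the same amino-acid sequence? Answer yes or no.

Codon 1: GCT Ala / GCG Ala — synonymous.
Codon 2: GTG Val / AAT Asn — nonsynonymous.
Codon 3: AGC Ser / ACC Thr — nonsynonymous.
Codon 4: TCG Ser / TCG Ser — identical.
Codon 5: GAC Asp / GAC Asp — identical.
Codon 6: ACA Thr / ACG Thr — synonymous.
Nonsynonymous differences: 2 → different protein.

no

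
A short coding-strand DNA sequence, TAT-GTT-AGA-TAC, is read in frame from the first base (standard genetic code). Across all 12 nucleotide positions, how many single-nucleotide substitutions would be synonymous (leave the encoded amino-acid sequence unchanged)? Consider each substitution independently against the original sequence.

Codon 1 (TAT, Tyr): 1 synonymous substitution.
Codon 2 (GTT, Val): 3 synonymous substitutions.
Codon 3 (AGA, Arg): 2 synonymous substitutions.
Codon 4 (TAC, Tyr): 1 synonymous substitution.
Total: 1 + 3 + 2 + 1 = 7.

7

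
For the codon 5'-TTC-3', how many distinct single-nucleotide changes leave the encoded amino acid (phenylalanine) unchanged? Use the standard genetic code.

1

Position 1: none → 0 synonymous.
Position 2: none → 0 synonymous.
Position 3: TTT → 1 synonymous.
Total: 0 + 0 + 1 = 1.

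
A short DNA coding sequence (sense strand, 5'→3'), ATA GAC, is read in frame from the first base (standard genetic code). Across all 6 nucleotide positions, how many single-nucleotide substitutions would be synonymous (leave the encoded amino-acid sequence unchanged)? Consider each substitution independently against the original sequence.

3

Codon 1 (ATA, Ile): 2 synonymous substitutions.
Codon 2 (GAC, Asp): 1 synonymous substitution.
Total: 2 + 1 = 3.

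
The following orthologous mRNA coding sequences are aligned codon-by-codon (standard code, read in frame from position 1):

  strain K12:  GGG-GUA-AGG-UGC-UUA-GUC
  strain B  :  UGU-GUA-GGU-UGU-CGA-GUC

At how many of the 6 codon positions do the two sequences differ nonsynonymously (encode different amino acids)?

Codon 1: GGG Gly / UGU Cys — nonsynonymous.
Codon 2: GUA Val / GUA Val — identical.
Codon 3: AGG Arg / GGU Gly — nonsynonymous.
Codon 4: UGC Cys / UGU Cys — synonymous.
Codon 5: UUA Leu / CGA Arg — nonsynonymous.
Codon 6: GUC Val / GUC Val — identical.
Nonsynonymous differences: 3.

3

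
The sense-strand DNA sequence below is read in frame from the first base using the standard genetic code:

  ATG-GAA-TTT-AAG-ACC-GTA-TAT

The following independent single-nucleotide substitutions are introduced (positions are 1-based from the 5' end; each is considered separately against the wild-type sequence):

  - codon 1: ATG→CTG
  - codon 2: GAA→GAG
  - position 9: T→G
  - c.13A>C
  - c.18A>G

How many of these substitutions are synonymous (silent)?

Codon 1: ATG (Met) → CTG (Leu) — missense.
Codon 2: GAA (Glu) → GAG (Glu) — synonymous.
Codon 3: TTT (Phe) → TTG (Leu) — missense.
Codon 5: ACC (Thr) → CCC (Pro) — missense.
Codon 6: GTA (Val) → GTG (Val) — synonymous.
Synonymous: 2 of 5.

2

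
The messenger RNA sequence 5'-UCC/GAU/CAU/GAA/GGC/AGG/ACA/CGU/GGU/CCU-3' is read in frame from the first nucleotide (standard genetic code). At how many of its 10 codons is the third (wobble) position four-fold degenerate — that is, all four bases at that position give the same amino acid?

Codon 1 UCC (Ser): third position 4-fold.
Codon 2 GAU (Asp): third position 2-fold.
Codon 3 CAU (His): third position 2-fold.
Codon 4 GAA (Glu): third position 2-fold.
Codon 5 GGC (Gly): third position 4-fold.
Codon 6 AGG (Arg): third position 2-fold.
Codon 7 ACA (Thr): third position 4-fold.
Codon 8 CGU (Arg): third position 4-fold.
Codon 9 GGU (Gly): third position 4-fold.
Codon 10 CCU (Pro): third position 4-fold.
Four-fold degenerate third positions: 6.

6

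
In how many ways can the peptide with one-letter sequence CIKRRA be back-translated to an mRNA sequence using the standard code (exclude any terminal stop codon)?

Cys: 2 codons.
Ile: 3 codons.
Lys: 2 codons.
Arg: 6 codons.
Arg: 6 codons.
Ala: 4 codons.
2 × 3 × 2 × 6 × 6 × 4 = 1728.

1728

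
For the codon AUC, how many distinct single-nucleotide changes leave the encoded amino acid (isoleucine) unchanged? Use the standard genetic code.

2

Position 1: none → 0 synonymous.
Position 2: none → 0 synonymous.
Position 3: AUU, AUA → 2 synonymous.
Total: 0 + 0 + 2 = 2.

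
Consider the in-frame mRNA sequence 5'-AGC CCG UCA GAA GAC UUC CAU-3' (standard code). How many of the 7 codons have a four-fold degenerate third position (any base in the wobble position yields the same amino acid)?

Codon 1 AGC (Ser): third position 2-fold.
Codon 2 CCG (Pro): third position 4-fold.
Codon 3 UCA (Ser): third position 4-fold.
Codon 4 GAA (Glu): third position 2-fold.
Codon 5 GAC (Asp): third position 2-fold.
Codon 6 UUC (Phe): third position 2-fold.
Codon 7 CAU (His): third position 2-fold.
Four-fold degenerate third positions: 2.

2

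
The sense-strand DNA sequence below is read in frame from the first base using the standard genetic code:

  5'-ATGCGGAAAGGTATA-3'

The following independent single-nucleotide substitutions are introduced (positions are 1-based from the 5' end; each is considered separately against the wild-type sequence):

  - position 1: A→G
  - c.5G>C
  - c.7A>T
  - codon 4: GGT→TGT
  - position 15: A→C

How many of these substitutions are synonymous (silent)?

1

Codon 1: ATG (Met) → GTG (Val) — missense.
Codon 2: CGG (Arg) → CCG (Pro) — missense.
Codon 3: AAA (Lys) → TAA (Stop) — nonsense.
Codon 4: GGT (Gly) → TGT (Cys) — missense.
Codon 5: ATA (Ile) → ATC (Ile) — synonymous.
Synonymous: 1 of 5.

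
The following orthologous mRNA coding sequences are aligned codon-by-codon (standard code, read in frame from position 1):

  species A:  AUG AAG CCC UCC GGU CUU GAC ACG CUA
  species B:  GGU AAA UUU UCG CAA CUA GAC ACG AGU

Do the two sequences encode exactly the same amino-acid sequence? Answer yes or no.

Codon 1: AUG Met / GGU Gly — nonsynonymous.
Codon 2: AAG Lys / AAA Lys — synonymous.
Codon 3: CCC Pro / UUU Phe — nonsynonymous.
Codon 4: UCC Ser / UCG Ser — synonymous.
Codon 5: GGU Gly / CAA Gln — nonsynonymous.
Codon 6: CUU Leu / CUA Leu — synonymous.
Codon 7: GAC Asp / GAC Asp — identical.
Codon 8: ACG Thr / ACG Thr — identical.
Codon 9: CUA Leu / AGU Ser — nonsynonymous.
Nonsynonymous differences: 4 → different protein.

no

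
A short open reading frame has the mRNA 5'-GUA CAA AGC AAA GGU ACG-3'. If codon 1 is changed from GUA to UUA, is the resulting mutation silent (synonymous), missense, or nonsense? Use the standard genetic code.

Position 1 falls in codon 1: GUA → Val.
After the substitution the codon is UUA → Leu.
Val ≠ Leu, so this is a missense mutation.

missense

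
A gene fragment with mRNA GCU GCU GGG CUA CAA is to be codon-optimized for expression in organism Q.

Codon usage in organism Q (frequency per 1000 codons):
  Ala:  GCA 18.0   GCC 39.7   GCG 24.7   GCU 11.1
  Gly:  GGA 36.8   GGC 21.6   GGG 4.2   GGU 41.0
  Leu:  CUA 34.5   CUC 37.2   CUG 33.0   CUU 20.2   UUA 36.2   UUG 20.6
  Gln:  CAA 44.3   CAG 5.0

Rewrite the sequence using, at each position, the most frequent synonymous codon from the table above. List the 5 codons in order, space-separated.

GCC GCC GGU CUC CAA

Codon 1 (Ala): best is GCC at 39.7.
Codon 2 (Ala): best is GCC at 39.7.
Codon 3 (Gly): best is GGU at 41.0.
Codon 4 (Leu): best is CUC at 37.2.
Codon 5 (Gln): best is CAA at 44.3.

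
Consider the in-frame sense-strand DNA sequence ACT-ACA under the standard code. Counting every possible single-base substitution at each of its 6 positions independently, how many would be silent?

6

Codon 1 (ACT, Thr): 3 synonymous substitutions.
Codon 2 (ACA, Thr): 3 synonymous substitutions.
Total: 3 + 3 = 6.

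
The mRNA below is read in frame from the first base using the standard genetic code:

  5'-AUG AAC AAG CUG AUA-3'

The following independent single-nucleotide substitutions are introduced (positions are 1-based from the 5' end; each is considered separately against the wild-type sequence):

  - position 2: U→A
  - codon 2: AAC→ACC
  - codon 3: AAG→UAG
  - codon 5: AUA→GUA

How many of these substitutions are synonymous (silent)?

Codon 1: AUG (Met) → AAG (Lys) — missense.
Codon 2: AAC (Asn) → ACC (Thr) — missense.
Codon 3: AAG (Lys) → UAG (Stop) — nonsense.
Codon 5: AUA (Ile) → GUA (Val) — missense.
Synonymous: 0 of 4.

0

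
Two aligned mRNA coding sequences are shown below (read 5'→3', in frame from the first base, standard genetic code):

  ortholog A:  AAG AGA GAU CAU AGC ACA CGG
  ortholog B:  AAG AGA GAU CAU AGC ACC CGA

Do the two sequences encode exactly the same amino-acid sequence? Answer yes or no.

Codon 1: AAG Lys / AAG Lys — identical.
Codon 2: AGA Arg / AGA Arg — identical.
Codon 3: GAU Asp / GAU Asp — identical.
Codon 4: CAU His / CAU His — identical.
Codon 5: AGC Ser / AGC Ser — identical.
Codon 6: ACA Thr / ACC Thr — synonymous.
Codon 7: CGG Arg / CGA Arg — synonymous.
Nonsynonymous differences: 0 → same protein.

yes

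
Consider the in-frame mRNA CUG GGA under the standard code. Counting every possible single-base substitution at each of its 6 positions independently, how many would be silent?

Codon 1 (CUG, Leu): 4 synonymous substitutions.
Codon 2 (GGA, Gly): 3 synonymous substitutions.
Total: 4 + 3 = 7.

7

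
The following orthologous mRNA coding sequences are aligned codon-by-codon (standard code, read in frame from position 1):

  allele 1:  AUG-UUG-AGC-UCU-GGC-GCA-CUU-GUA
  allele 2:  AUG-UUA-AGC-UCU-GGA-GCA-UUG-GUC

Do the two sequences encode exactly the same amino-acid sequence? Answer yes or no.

Codon 1: AUG Met / AUG Met — identical.
Codon 2: UUG Leu / UUA Leu — synonymous.
Codon 3: AGC Ser / AGC Ser — identical.
Codon 4: UCU Ser / UCU Ser — identical.
Codon 5: GGC Gly / GGA Gly — synonymous.
Codon 6: GCA Ala / GCA Ala — identical.
Codon 7: CUU Leu / UUG Leu — synonymous.
Codon 8: GUA Val / GUC Val — synonymous.
Nonsynonymous differences: 0 → same protein.

yes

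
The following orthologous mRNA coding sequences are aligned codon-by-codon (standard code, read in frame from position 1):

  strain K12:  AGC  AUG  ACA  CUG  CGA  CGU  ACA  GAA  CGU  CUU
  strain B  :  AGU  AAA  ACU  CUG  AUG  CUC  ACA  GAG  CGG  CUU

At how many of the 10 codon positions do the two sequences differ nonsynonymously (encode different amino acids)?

3

Codon 1: AGC Ser / AGU Ser — synonymous.
Codon 2: AUG Met / AAA Lys — nonsynonymous.
Codon 3: ACA Thr / ACU Thr — synonymous.
Codon 4: CUG Leu / CUG Leu — identical.
Codon 5: CGA Arg / AUG Met — nonsynonymous.
Codon 6: CGU Arg / CUC Leu — nonsynonymous.
Codon 7: ACA Thr / ACA Thr — identical.
Codon 8: GAA Glu / GAG Glu — synonymous.
Codon 9: CGU Arg / CGG Arg — synonymous.
Codon 10: CUU Leu / CUU Leu — identical.
Nonsynonymous differences: 3.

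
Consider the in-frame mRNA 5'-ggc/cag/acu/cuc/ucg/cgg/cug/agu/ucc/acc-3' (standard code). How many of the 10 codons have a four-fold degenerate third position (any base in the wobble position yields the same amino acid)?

8

Codon 1 GGC (Gly): third position 4-fold.
Codon 2 CAG (Gln): third position 2-fold.
Codon 3 ACU (Thr): third position 4-fold.
Codon 4 CUC (Leu): third position 4-fold.
Codon 5 UCG (Ser): third position 4-fold.
Codon 6 CGG (Arg): third position 4-fold.
Codon 7 CUG (Leu): third position 4-fold.
Codon 8 AGU (Ser): third position 2-fold.
Codon 9 UCC (Ser): third position 4-fold.
Codon 10 ACC (Thr): third position 4-fold.
Four-fold degenerate third positions: 8.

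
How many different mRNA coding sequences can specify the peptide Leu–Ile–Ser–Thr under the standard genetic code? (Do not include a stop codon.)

432

Leu: 6 codons.
Ile: 3 codons.
Ser: 6 codons.
Thr: 4 codons.
6 × 3 × 6 × 4 = 432.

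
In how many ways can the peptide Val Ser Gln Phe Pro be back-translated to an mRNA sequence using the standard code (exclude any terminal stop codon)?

Val: 4 codons.
Ser: 6 codons.
Gln: 2 codons.
Phe: 2 codons.
Pro: 4 codons.
4 × 6 × 2 × 2 × 4 = 384.

384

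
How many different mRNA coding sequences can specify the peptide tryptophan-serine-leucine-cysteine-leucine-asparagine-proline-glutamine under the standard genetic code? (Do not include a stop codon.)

6912

Trp: 1 codon.
Ser: 6 codons.
Leu: 6 codons.
Cys: 2 codons.
Leu: 6 codons.
Asn: 2 codons.
Pro: 4 codons.
Gln: 2 codons.
1 × 6 × 6 × 2 × 6 × 2 × 4 × 2 = 6912.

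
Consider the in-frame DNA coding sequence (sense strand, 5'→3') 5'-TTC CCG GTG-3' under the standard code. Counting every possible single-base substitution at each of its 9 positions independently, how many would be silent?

Codon 1 (TTC, Phe): 1 synonymous substitution.
Codon 2 (CCG, Pro): 3 synonymous substitutions.
Codon 3 (GTG, Val): 3 synonymous substitutions.
Total: 1 + 3 + 3 = 7.

7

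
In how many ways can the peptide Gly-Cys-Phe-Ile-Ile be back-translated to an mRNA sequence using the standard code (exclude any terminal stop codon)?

144

Gly: 4 codons.
Cys: 2 codons.
Phe: 2 codons.
Ile: 3 codons.
Ile: 3 codons.
4 × 2 × 2 × 3 × 3 = 144.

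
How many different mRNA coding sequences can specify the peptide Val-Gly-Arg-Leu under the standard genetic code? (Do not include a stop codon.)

Val: 4 codons.
Gly: 4 codons.
Arg: 6 codons.
Leu: 6 codons.
4 × 4 × 6 × 6 = 576.

576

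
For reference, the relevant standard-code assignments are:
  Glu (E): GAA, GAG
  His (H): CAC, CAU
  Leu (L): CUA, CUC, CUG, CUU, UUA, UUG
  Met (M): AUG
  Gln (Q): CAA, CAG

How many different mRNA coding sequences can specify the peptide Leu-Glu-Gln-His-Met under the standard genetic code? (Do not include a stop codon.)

Leu: 6 codons.
Glu: 2 codons.
Gln: 2 codons.
His: 2 codons.
Met: 1 codon.
6 × 2 × 2 × 2 × 1 = 48.

48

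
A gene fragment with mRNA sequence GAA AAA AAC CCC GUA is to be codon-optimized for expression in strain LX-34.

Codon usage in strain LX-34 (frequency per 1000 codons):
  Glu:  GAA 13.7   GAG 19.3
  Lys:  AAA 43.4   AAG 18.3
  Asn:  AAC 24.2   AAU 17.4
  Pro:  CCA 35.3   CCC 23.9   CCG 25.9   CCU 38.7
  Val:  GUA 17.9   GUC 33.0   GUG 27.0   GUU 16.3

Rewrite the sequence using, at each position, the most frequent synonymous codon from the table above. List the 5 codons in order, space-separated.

Codon 1 (Glu): best is GAG at 19.3.
Codon 2 (Lys): best is AAA at 43.4.
Codon 3 (Asn): best is AAC at 24.2.
Codon 4 (Pro): best is CCU at 38.7.
Codon 5 (Val): best is GUC at 33.0.

GAG AAA AAC CCU GUC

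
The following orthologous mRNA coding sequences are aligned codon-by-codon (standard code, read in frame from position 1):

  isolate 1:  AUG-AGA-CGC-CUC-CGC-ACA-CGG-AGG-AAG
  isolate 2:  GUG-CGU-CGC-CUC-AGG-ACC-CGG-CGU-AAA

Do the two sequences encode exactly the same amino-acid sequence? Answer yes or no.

Codon 1: AUG Met / GUG Val — nonsynonymous.
Codon 2: AGA Arg / CGU Arg — synonymous.
Codon 3: CGC Arg / CGC Arg — identical.
Codon 4: CUC Leu / CUC Leu — identical.
Codon 5: CGC Arg / AGG Arg — synonymous.
Codon 6: ACA Thr / ACC Thr — synonymous.
Codon 7: CGG Arg / CGG Arg — identical.
Codon 8: AGG Arg / CGU Arg — synonymous.
Codon 9: AAG Lys / AAA Lys — synonymous.
Nonsynonymous differences: 1 → different protein.

no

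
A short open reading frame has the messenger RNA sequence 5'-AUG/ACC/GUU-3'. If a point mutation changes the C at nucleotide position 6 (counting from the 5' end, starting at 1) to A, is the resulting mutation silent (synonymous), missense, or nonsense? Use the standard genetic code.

Position 6 falls in codon 2: ACC → Thr.
After the substitution the codon is ACA → Thr.
Both encode Thr, so the change is synonymous.

silent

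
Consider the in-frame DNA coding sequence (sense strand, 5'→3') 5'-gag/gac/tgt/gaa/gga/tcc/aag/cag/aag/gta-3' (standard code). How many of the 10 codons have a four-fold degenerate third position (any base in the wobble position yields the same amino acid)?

3

Codon 1 GAG (Glu): third position 2-fold.
Codon 2 GAC (Asp): third position 2-fold.
Codon 3 TGT (Cys): third position 2-fold.
Codon 4 GAA (Glu): third position 2-fold.
Codon 5 GGA (Gly): third position 4-fold.
Codon 6 TCC (Ser): third position 4-fold.
Codon 7 AAG (Lys): third position 2-fold.
Codon 8 CAG (Gln): third position 2-fold.
Codon 9 AAG (Lys): third position 2-fold.
Codon 10 GTA (Val): third position 4-fold.
Four-fold degenerate third positions: 3.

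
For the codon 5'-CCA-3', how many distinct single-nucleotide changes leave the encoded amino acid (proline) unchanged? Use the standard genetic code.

Position 1: none → 0 synonymous.
Position 2: none → 0 synonymous.
Position 3: CCT, CCC, CCG → 3 synonymous.
Total: 0 + 0 + 3 = 3.

3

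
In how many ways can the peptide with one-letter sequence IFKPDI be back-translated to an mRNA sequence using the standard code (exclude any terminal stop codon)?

288

Ile: 3 codons.
Phe: 2 codons.
Lys: 2 codons.
Pro: 4 codons.
Asp: 2 codons.
Ile: 3 codons.
3 × 2 × 2 × 4 × 2 × 3 = 288.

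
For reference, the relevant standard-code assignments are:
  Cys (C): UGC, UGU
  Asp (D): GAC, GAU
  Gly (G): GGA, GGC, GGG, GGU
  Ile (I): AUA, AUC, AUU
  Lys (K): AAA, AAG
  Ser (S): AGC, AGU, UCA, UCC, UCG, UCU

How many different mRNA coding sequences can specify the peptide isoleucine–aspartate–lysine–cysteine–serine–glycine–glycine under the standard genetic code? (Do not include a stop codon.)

Ile: 3 codons.
Asp: 2 codons.
Lys: 2 codons.
Cys: 2 codons.
Ser: 6 codons.
Gly: 4 codons.
Gly: 4 codons.
3 × 2 × 2 × 2 × 6 × 4 × 4 = 2304.

2304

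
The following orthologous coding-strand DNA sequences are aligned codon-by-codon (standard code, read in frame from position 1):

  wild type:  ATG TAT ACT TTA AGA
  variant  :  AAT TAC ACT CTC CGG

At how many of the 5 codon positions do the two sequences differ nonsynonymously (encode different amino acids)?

1

Codon 1: ATG Met / AAT Asn — nonsynonymous.
Codon 2: TAT Tyr / TAC Tyr — synonymous.
Codon 3: ACT Thr / ACT Thr — identical.
Codon 4: TTA Leu / CTC Leu — synonymous.
Codon 5: AGA Arg / CGG Arg — synonymous.
Nonsynonymous differences: 1.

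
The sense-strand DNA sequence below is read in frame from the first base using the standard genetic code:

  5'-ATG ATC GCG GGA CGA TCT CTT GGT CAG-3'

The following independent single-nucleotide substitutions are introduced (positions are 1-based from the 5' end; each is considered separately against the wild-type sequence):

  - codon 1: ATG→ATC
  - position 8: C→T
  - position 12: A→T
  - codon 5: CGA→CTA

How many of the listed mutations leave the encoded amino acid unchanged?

1

Codon 1: ATG (Met) → ATC (Ile) — missense.
Codon 3: GCG (Ala) → GTG (Val) — missense.
Codon 4: GGA (Gly) → GGT (Gly) — synonymous.
Codon 5: CGA (Arg) → CTA (Leu) — missense.
Synonymous: 1 of 4.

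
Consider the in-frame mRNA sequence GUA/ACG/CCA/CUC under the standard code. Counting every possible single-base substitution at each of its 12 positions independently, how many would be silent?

12

Codon 1 (GUA, Val): 3 synonymous substitutions.
Codon 2 (ACG, Thr): 3 synonymous substitutions.
Codon 3 (CCA, Pro): 3 synonymous substitutions.
Codon 4 (CUC, Leu): 3 synonymous substitutions.
Total: 3 + 3 + 3 + 3 = 12.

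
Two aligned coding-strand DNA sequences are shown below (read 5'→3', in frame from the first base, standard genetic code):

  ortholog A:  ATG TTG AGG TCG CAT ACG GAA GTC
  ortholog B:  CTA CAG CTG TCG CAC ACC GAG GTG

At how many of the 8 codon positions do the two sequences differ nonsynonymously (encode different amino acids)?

3

Codon 1: ATG Met / CTA Leu — nonsynonymous.
Codon 2: TTG Leu / CAG Gln — nonsynonymous.
Codon 3: AGG Arg / CTG Leu — nonsynonymous.
Codon 4: TCG Ser / TCG Ser — identical.
Codon 5: CAT His / CAC His — synonymous.
Codon 6: ACG Thr / ACC Thr — synonymous.
Codon 7: GAA Glu / GAG Glu — synonymous.
Codon 8: GTC Val / GTG Val — synonymous.
Nonsynonymous differences: 3.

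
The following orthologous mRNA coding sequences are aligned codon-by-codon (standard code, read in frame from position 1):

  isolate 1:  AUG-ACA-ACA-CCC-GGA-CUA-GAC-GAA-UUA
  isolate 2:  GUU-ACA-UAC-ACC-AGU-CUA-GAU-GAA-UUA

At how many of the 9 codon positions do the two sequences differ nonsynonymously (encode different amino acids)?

4

Codon 1: AUG Met / GUU Val — nonsynonymous.
Codon 2: ACA Thr / ACA Thr — identical.
Codon 3: ACA Thr / UAC Tyr — nonsynonymous.
Codon 4: CCC Pro / ACC Thr — nonsynonymous.
Codon 5: GGA Gly / AGU Ser — nonsynonymous.
Codon 6: CUA Leu / CUA Leu — identical.
Codon 7: GAC Asp / GAU Asp — synonymous.
Codon 8: GAA Glu / GAA Glu — identical.
Codon 9: UUA Leu / UUA Leu — identical.
Nonsynonymous differences: 4.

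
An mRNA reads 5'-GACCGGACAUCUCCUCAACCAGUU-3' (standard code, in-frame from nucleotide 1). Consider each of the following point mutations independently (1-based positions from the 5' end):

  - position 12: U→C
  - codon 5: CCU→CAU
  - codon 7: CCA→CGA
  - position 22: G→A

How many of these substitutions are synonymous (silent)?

1

Codon 4: UCU (Ser) → UCC (Ser) — synonymous.
Codon 5: CCU (Pro) → CAU (His) — missense.
Codon 7: CCA (Pro) → CGA (Arg) — missense.
Codon 8: GUU (Val) → AUU (Ile) — missense.
Synonymous: 1 of 4.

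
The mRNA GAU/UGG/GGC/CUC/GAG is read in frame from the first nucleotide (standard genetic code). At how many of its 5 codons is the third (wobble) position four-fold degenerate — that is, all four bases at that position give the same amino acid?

2

Codon 1 GAU (Asp): third position 2-fold.
Codon 2 UGG (Trp): third position 1-fold.
Codon 3 GGC (Gly): third position 4-fold.
Codon 4 CUC (Leu): third position 4-fold.
Codon 5 GAG (Glu): third position 2-fold.
Four-fold degenerate third positions: 2.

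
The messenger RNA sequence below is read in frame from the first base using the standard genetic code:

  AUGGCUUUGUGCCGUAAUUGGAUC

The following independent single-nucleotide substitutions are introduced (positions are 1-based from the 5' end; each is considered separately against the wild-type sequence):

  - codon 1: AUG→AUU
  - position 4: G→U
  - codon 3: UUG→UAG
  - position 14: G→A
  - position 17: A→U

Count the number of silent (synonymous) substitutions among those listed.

Codon 1: AUG (Met) → AUU (Ile) — missense.
Codon 2: GCU (Ala) → UCU (Ser) — missense.
Codon 3: UUG (Leu) → UAG (Stop) — nonsense.
Codon 5: CGU (Arg) → CAU (His) — missense.
Codon 6: AAU (Asn) → AUU (Ile) — missense.
Synonymous: 0 of 5.

0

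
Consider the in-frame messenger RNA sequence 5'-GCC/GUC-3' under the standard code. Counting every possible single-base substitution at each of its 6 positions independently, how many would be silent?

6

Codon 1 (GCC, Ala): 3 synonymous substitutions.
Codon 2 (GUC, Val): 3 synonymous substitutions.
Total: 3 + 3 = 6.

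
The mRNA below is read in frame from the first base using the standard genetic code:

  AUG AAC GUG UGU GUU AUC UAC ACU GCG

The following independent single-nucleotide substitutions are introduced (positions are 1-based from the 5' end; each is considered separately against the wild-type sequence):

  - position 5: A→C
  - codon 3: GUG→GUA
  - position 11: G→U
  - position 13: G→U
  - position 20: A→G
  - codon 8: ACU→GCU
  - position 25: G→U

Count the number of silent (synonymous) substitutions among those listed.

1

Codon 2: AAC (Asn) → ACC (Thr) — missense.
Codon 3: GUG (Val) → GUA (Val) — synonymous.
Codon 4: UGU (Cys) → UUU (Phe) — missense.
Codon 5: GUU (Val) → UUU (Phe) — missense.
Codon 7: UAC (Tyr) → UGC (Cys) — missense.
Codon 8: ACU (Thr) → GCU (Ala) — missense.
Codon 9: GCG (Ala) → UCG (Ser) — missense.
Synonymous: 1 of 7.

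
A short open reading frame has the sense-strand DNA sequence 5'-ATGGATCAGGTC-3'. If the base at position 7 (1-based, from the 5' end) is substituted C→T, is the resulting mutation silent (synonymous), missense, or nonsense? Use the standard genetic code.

nonsense

Position 7 falls in codon 3: CAG → Gln.
After the substitution the codon is TAG → Stop.
The new codon is a stop codon, so this is a nonsense mutation.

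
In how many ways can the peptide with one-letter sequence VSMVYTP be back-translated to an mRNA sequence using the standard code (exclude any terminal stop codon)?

3072

Val: 4 codons.
Ser: 6 codons.
Met: 1 codon.
Val: 4 codons.
Tyr: 2 codons.
Thr: 4 codons.
Pro: 4 codons.
4 × 6 × 1 × 4 × 2 × 4 × 4 = 3072.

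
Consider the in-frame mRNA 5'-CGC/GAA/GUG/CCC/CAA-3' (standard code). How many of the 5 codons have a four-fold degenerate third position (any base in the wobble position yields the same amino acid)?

3

Codon 1 CGC (Arg): third position 4-fold.
Codon 2 GAA (Glu): third position 2-fold.
Codon 3 GUG (Val): third position 4-fold.
Codon 4 CCC (Pro): third position 4-fold.
Codon 5 CAA (Gln): third position 2-fold.
Four-fold degenerate third positions: 3.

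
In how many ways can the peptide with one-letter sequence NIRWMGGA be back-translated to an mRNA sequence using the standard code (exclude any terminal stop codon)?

Asn: 2 codons.
Ile: 3 codons.
Arg: 6 codons.
Trp: 1 codon.
Met: 1 codon.
Gly: 4 codons.
Gly: 4 codons.
Ala: 4 codons.
2 × 3 × 6 × 1 × 1 × 4 × 4 × 4 = 2304.

2304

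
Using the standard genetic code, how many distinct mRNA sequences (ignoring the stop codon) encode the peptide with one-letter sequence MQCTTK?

128

Met: 1 codon.
Gln: 2 codons.
Cys: 2 codons.
Thr: 4 codons.
Thr: 4 codons.
Lys: 2 codons.
1 × 2 × 2 × 4 × 4 × 2 = 128.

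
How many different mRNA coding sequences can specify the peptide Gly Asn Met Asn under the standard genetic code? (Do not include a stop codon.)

Gly: 4 codons.
Asn: 2 codons.
Met: 1 codon.
Asn: 2 codons.
4 × 2 × 1 × 2 = 16.

16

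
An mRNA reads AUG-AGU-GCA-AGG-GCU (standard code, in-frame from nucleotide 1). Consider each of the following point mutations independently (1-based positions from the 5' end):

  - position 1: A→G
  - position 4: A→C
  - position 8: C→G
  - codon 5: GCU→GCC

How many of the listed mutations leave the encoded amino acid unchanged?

Codon 1: AUG (Met) → GUG (Val) — missense.
Codon 2: AGU (Ser) → CGU (Arg) — missense.
Codon 3: GCA (Ala) → GGA (Gly) — missense.
Codon 5: GCU (Ala) → GCC (Ala) — synonymous.
Synonymous: 1 of 4.

1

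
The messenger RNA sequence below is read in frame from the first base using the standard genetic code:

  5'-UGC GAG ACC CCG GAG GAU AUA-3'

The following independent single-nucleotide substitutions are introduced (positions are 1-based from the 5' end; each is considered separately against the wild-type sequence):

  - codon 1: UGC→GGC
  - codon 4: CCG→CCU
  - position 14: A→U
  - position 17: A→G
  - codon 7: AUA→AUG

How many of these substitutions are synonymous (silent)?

1

Codon 1: UGC (Cys) → GGC (Gly) — missense.
Codon 4: CCG (Pro) → CCU (Pro) — synonymous.
Codon 5: GAG (Glu) → GUG (Val) — missense.
Codon 6: GAU (Asp) → GGU (Gly) — missense.
Codon 7: AUA (Ile) → AUG (Met) — missense.
Synonymous: 1 of 5.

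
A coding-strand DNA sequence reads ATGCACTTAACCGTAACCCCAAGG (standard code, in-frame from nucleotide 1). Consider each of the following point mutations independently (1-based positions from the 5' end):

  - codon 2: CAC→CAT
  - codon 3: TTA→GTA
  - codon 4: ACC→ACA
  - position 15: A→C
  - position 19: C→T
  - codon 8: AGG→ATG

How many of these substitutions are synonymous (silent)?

3

Codon 2: CAC (His) → CAT (His) — synonymous.
Codon 3: TTA (Leu) → GTA (Val) — missense.
Codon 4: ACC (Thr) → ACA (Thr) — synonymous.
Codon 5: GTA (Val) → GTC (Val) — synonymous.
Codon 7: CCA (Pro) → TCA (Ser) — missense.
Codon 8: AGG (Arg) → ATG (Met) — missense.
Synonymous: 3 of 6.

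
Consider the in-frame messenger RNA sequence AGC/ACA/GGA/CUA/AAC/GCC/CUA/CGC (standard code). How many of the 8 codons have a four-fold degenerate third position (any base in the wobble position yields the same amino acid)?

6

Codon 1 AGC (Ser): third position 2-fold.
Codon 2 ACA (Thr): third position 4-fold.
Codon 3 GGA (Gly): third position 4-fold.
Codon 4 CUA (Leu): third position 4-fold.
Codon 5 AAC (Asn): third position 2-fold.
Codon 6 GCC (Ala): third position 4-fold.
Codon 7 CUA (Leu): third position 4-fold.
Codon 8 CGC (Arg): third position 4-fold.
Four-fold degenerate third positions: 6.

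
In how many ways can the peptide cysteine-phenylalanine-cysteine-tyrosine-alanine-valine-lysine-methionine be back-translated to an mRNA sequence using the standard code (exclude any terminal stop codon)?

512

Cys: 2 codons.
Phe: 2 codons.
Cys: 2 codons.
Tyr: 2 codons.
Ala: 4 codons.
Val: 4 codons.
Lys: 2 codons.
Met: 1 codon.
2 × 2 × 2 × 2 × 4 × 4 × 2 × 1 = 512.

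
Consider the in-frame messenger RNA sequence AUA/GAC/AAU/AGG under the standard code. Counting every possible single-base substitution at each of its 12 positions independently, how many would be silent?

Codon 1 (AUA, Ile): 2 synonymous substitutions.
Codon 2 (GAC, Asp): 1 synonymous substitution.
Codon 3 (AAU, Asn): 1 synonymous substitution.
Codon 4 (AGG, Arg): 2 synonymous substitutions.
Total: 2 + 1 + 1 + 2 = 6.

6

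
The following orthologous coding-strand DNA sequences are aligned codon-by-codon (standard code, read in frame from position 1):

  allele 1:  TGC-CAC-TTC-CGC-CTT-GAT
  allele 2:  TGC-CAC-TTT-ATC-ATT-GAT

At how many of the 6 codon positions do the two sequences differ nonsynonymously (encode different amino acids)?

Codon 1: TGC Cys / TGC Cys — identical.
Codon 2: CAC His / CAC His — identical.
Codon 3: TTC Phe / TTT Phe — synonymous.
Codon 4: CGC Arg / ATC Ile — nonsynonymous.
Codon 5: CTT Leu / ATT Ile — nonsynonymous.
Codon 6: GAT Asp / GAT Asp — identical.
Nonsynonymous differences: 2.

2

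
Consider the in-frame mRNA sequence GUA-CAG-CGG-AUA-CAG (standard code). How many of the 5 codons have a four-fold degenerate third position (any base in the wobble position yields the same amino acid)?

Codon 1 GUA (Val): third position 4-fold.
Codon 2 CAG (Gln): third position 2-fold.
Codon 3 CGG (Arg): third position 4-fold.
Codon 4 AUA (Ile): third position 3-fold.
Codon 5 CAG (Gln): third position 2-fold.
Four-fold degenerate third positions: 2.

2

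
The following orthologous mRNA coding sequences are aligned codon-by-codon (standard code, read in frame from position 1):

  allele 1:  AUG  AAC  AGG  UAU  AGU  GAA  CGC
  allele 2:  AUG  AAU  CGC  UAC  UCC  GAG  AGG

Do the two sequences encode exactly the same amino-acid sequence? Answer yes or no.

yes

Codon 1: AUG Met / AUG Met — identical.
Codon 2: AAC Asn / AAU Asn — synonymous.
Codon 3: AGG Arg / CGC Arg — synonymous.
Codon 4: UAU Tyr / UAC Tyr — synonymous.
Codon 5: AGU Ser / UCC Ser — synonymous.
Codon 6: GAA Glu / GAG Glu — synonymous.
Codon 7: CGC Arg / AGG Arg — synonymous.
Nonsynonymous differences: 0 → same protein.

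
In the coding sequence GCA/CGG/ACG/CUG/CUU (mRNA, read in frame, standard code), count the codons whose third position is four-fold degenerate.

Codon 1 GCA (Ala): third position 4-fold.
Codon 2 CGG (Arg): third position 4-fold.
Codon 3 ACG (Thr): third position 4-fold.
Codon 4 CUG (Leu): third position 4-fold.
Codon 5 CUU (Leu): third position 4-fold.
Four-fold degenerate third positions: 5.

5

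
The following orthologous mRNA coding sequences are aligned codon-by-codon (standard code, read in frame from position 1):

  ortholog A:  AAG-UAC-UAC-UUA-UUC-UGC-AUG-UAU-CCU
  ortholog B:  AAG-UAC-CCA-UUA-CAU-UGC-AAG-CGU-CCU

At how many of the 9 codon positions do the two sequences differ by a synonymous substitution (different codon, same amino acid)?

0

Codon 1: AAG Lys / AAG Lys — identical.
Codon 2: UAC Tyr / UAC Tyr — identical.
Codon 3: UAC Tyr / CCA Pro — nonsynonymous.
Codon 4: UUA Leu / UUA Leu — identical.
Codon 5: UUC Phe / CAU His — nonsynonymous.
Codon 6: UGC Cys / UGC Cys — identical.
Codon 7: AUG Met / AAG Lys — nonsynonymous.
Codon 8: UAU Tyr / CGU Arg — nonsynonymous.
Codon 9: CCU Pro / CCU Pro — identical.
Synonymous differences: 0.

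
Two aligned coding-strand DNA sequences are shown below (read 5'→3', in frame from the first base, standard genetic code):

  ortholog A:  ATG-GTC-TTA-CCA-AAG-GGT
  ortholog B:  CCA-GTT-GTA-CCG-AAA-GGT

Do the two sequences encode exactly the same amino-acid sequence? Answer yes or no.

Codon 1: ATG Met / CCA Pro — nonsynonymous.
Codon 2: GTC Val / GTT Val — synonymous.
Codon 3: TTA Leu / GTA Val — nonsynonymous.
Codon 4: CCA Pro / CCG Pro — synonymous.
Codon 5: AAG Lys / AAA Lys — synonymous.
Codon 6: GGT Gly / GGT Gly — identical.
Nonsynonymous differences: 2 → different protein.

no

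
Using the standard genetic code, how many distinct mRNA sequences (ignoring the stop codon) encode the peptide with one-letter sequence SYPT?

192

Ser: 6 codons.
Tyr: 2 codons.
Pro: 4 codons.
Thr: 4 codons.
6 × 2 × 4 × 4 = 192.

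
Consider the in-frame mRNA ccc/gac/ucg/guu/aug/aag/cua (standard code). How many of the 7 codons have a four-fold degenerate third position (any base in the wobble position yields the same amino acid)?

Codon 1 CCC (Pro): third position 4-fold.
Codon 2 GAC (Asp): third position 2-fold.
Codon 3 UCG (Ser): third position 4-fold.
Codon 4 GUU (Val): third position 4-fold.
Codon 5 AUG (Met): third position 1-fold.
Codon 6 AAG (Lys): third position 2-fold.
Codon 7 CUA (Leu): third position 4-fold.
Four-fold degenerate third positions: 4.

4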